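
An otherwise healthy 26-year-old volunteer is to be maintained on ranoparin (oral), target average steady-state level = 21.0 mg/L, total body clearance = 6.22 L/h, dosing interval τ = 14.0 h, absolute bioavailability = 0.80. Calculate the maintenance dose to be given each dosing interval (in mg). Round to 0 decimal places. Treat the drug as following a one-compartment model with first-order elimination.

2286 mg

At steady state, F × (Dose/τ) = Css × CL.
Dose = Css × CL × τ / F = 21.0 × 6.220 × 14.0 / 0.80 = 2286 mg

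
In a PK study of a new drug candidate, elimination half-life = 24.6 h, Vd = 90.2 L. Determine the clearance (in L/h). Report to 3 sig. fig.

k = ln2 / t½ = 0.693147 / 24.6 = 0.02818 h⁻¹
CL = k × Vd = 0.02818 × 90.2 = 2.542 L/h

2.54 L/h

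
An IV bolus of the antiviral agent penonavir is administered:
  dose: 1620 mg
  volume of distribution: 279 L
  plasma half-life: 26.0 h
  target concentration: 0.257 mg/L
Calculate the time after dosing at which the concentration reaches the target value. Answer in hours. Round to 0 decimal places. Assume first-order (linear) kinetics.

117 h

C₀ = Dose / Vd = 1620 / 279 = 5.806 mg/L
k = ln2 / t½ = 0.693147 / 26.0 = 0.02666 h⁻¹
t = ln(C₀ / C) / k = ln(5.806 / 0.257) / 0.02666
  = ln(22.59) / 0.02666 = 3.118 / 0.02666 = 117.0 h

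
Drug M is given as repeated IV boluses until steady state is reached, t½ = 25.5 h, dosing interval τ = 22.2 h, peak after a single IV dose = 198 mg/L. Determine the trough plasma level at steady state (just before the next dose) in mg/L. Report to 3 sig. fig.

k = ln2 / t½ = 0.693147 / 25.5 = 0.02718 h⁻¹
e^(−kτ) = e^(−0.02718 × 22.2) = 0.5470
Accumulation ratio R = 1 / (1 − e^(−kτ)) = 1 / (1 − 0.5470) = 2.208
Steady-state trough = C₀ × R × e^(−kτ) = 198 × 2.208 × 0.5470 = 239.1 mg/L

239 mg/L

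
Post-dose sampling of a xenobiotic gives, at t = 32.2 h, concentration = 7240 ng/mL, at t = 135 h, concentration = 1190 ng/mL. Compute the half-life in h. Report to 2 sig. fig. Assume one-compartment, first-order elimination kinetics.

k = ln(C₁/C₂) / (t₂ − t₁) = ln(7240/1190) / (135 − 32.2)
  = 1.806 / 102.8 = 0.01757 h⁻¹
t½ = ln2 / k = 0.693147 / 0.01757 = 39.45 h

39 h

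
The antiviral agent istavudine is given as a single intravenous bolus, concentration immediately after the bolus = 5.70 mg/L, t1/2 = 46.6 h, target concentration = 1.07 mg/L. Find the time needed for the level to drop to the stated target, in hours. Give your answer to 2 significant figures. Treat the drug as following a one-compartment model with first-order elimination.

k = ln2 / t½ = 0.693147 / 46.6 = 0.01487 h⁻¹
t = ln(C₀ / C) / k = ln(5.700 / 1.07) / 0.01487
  = ln(5.327) / 0.01487 = 1.673 / 0.01487 = 112.5 h

110 h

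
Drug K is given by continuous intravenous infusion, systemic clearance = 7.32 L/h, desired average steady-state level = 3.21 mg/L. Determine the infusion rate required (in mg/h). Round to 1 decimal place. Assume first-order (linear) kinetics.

23.5 mg/h

At steady state, infusion rate R₀ = Css × CL = 3.21 × 7.320 = 23.50 mg/h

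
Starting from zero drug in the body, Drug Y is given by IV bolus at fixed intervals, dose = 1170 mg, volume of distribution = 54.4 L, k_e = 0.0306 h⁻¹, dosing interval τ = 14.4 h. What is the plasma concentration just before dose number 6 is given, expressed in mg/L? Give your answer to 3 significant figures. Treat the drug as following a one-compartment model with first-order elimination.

34.6 mg/L

C₀ per dose = Dose / Vd = 1170 / 54.4 = 21.51 mg/L
Fraction remaining after one interval: r = e^(−kτ) = e^(−0.03060 × 14.4) = 0.6436
Before dose 6, 5 doses have been given (aged 1τ, 2τ, 3τ, 4τ, 5τ).
C_trough = C₀ × (r + r² + … + r^5) = C₀ × r(1−r^5)/(1−r)
        = 21.51 × 0.6436 × (1 − 0.1104) / (1 − 0.6436) = 34.56 mg/L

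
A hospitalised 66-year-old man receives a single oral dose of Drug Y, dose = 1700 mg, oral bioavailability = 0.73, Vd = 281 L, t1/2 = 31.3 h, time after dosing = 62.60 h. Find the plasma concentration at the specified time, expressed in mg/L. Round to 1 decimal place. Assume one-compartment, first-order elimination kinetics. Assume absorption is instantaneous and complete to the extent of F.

Amount reaching circulation = F × Dose = 0.73 × 1700 = 1241 mg
C₀ = F·Dose / Vd = 1241 / 281 = 4.416 mg/L
k = ln2 / t½ = 0.693147 / 31.3 = 0.02215 h⁻¹
t / t½ = 62.60 / 31.3 = 2 half-lives
C = C₀ × (1/2)^2 = 4.416 × 0.2500 = 1.104 mg/L

1.1 mg/L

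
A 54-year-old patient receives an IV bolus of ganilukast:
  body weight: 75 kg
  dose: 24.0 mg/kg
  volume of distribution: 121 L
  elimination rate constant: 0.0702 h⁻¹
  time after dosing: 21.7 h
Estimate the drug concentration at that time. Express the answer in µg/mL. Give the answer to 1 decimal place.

Total dose = 24.0 × 75 = 1800 mg
C₀ = Dose / Vd = 1800 / 121 = 14.88 mg/L
C = C₀ · e^(−k·t) = 14.88 × e^(−0.07020 × 21.7)
  = 14.88 × 0.2180 = 3.244 mg/L
(3.244 mg/L = 3.244 µg/mL)

3.2 µg/mL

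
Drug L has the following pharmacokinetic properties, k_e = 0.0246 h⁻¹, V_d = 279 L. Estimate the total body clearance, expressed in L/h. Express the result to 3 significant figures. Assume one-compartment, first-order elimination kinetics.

6.86 L/h

CL = k × Vd = 0.0246 × 279 = 6.863 L/h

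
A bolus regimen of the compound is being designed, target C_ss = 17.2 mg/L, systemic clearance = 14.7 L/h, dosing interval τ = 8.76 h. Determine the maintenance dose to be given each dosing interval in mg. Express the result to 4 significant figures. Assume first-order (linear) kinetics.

At steady state, Dose/τ = Css × CL.
Dose = Css × CL × τ = 17.2 × 14.70 × 8.76 = 2215 mg

2215 mg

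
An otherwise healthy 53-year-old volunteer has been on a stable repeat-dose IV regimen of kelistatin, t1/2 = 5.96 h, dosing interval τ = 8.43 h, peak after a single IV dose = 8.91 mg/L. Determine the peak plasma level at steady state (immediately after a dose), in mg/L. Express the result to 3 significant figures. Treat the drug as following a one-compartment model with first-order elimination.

14.3 mg/L

k = ln2 / t½ = 0.693147 / 5.96 = 0.1163 h⁻¹
e^(−kτ) = e^(−0.1163 × 8.43) = 0.3752
Accumulation ratio R = 1 / (1 − e^(−kτ)) = 1 / (1 − 0.3752) = 1.601
Steady-state peak = C₀ × R = 8.91 × 1.601 = 14.26 mg/L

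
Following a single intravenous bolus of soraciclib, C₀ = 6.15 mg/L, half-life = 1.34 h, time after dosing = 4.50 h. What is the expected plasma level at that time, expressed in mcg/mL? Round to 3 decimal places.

k = ln2 / t½ = 0.693147 / 1.34 = 0.5173 h⁻¹
C = C₀ · e^(−k·t) = 6.150 × e^(−0.5173 × 4.50)
  = 6.150 × 0.09751 = 0.5997 mg/L
(0.5997 mg/L = 0.5997 mcg/mL)

0.600 mcg/mL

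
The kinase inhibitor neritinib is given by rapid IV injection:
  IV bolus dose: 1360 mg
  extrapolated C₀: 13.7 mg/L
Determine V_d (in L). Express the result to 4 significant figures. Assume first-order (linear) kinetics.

Vd = Dose / C₀ = 1360 / 13.7 = 99.27 L

99.27 L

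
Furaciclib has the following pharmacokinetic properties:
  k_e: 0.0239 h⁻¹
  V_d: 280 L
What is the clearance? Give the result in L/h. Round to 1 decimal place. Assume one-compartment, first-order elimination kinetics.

CL = k × Vd = 0.0239 × 280 = 6.692 L/h

6.7 L/h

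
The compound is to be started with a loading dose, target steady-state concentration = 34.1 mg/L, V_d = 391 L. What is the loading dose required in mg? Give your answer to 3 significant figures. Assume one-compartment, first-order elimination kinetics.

LD = Css × Vd = 34.1 × 391 = 13330 mg

13300 mg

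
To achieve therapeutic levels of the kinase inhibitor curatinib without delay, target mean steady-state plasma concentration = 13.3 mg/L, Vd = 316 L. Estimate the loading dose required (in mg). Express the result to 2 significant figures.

4200 mg

LD = Css × Vd = 13.3 × 316 = 4203 mg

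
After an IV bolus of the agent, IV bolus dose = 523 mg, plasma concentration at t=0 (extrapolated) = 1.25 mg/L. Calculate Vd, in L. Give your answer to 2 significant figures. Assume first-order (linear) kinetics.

Vd = Dose / C₀ = 523.0 / 1.25 = 418.4 L

420 L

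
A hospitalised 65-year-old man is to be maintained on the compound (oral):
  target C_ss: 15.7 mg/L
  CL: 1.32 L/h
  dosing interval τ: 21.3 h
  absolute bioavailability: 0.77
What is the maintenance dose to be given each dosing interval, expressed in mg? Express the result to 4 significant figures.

573.3 mg

At steady state, F × (Dose/τ) = Css × CL.
Dose = Css × CL × τ / F = 15.7 × 1.320 × 21.3 / 0.77 = 573.3 mg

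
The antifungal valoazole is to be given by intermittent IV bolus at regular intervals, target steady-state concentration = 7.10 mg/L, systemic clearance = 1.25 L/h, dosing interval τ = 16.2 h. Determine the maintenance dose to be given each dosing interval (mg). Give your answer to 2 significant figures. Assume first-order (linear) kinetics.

140 mg

At steady state, Dose/τ = Css × CL.
Dose = Css × CL × τ = 7.10 × 1.250 × 16.2 = 143.8 mg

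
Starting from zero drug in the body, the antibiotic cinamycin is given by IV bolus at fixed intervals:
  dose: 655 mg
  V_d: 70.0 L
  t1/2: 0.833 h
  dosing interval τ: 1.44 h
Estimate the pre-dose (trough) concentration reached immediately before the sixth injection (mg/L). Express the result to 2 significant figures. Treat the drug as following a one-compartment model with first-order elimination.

C₀ per dose = Dose / Vd = 655 / 70.0 = 9.357 mg/L
k = ln2 / t½ = 0.693147 / 0.833 = 0.8321 h⁻¹
Fraction remaining after one interval: r = e^(−kτ) = e^(−0.8321 × 1.44) = 0.3017
Before dose 6, 5 doses have been given (aged 1τ, 2τ, 3τ, 4τ, 5τ).
C_trough = C₀ × (r + r² + … + r^5) = C₀ × r(1−r^5)/(1−r)
        = 9.357 × 0.3017 × (1 − 0.002500) / (1 − 0.3017) = 4.033 mg/L

4.0 mg/L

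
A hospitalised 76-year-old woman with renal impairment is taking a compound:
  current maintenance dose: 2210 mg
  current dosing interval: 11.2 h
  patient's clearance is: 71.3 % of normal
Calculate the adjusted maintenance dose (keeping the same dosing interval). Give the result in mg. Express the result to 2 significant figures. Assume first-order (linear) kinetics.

To keep the same average steady-state level, dosing rate must scale with clearance.
CL ratio = 71.3 / 100 = 0.7130
New dose (same interval) = 2210 × 0.7130 = 1576 mg

1600 mg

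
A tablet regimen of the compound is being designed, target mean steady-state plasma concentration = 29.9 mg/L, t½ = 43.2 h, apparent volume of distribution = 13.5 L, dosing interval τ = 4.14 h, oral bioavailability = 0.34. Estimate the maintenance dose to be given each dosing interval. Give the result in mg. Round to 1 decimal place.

78.9 mg

k = ln2 / t½ = 0.693147 / 43.2 = 0.01605 h⁻¹
CL = k × Vd = 0.01605 × 13.5 = 0.2167 L/h
At steady state, F × (Dose/τ) = Css × CL.
Dose = Css × CL × τ / F = 29.9 × 0.2167 × 4.14 / 0.34 = 78.90 mg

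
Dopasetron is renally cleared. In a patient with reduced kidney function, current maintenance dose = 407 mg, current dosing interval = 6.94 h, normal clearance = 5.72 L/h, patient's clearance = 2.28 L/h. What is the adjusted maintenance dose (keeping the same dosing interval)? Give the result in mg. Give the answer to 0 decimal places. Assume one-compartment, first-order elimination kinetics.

162 mg

To keep the same average steady-state level, dosing rate must scale with clearance.
CL ratio = 2.28 / 5.72 = 0.3986
New dose (same interval) = 407 × 0.3986 = 162.2 mg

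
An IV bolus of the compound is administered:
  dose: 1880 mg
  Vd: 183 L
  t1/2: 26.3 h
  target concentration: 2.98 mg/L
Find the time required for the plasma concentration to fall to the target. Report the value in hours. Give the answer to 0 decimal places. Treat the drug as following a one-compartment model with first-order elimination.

C₀ = Dose / Vd = 1880 / 183 = 10.27 mg/L
k = ln2 / t½ = 0.693147 / 26.3 = 0.02636 h⁻¹
t = ln(C₀ / C) / k = ln(10.27 / 2.98) / 0.02636
  = ln(3.446) / 0.02636 = 1.237 / 0.02636 = 46.93 h

47 h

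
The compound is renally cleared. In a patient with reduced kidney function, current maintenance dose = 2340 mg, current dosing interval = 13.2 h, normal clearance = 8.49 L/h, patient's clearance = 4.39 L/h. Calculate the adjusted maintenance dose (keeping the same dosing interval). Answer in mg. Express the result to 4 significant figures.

To keep the same average steady-state level, dosing rate must scale with clearance.
CL ratio = 4.39 / 8.49 = 0.5171
New dose (same interval) = 2340 × 0.5171 = 1210 mg

1210 mg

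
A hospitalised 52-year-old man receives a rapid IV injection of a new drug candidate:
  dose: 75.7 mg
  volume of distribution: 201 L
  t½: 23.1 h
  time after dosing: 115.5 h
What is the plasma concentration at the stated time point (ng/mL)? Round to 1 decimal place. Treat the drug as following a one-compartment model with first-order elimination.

11.8 ng/mL

C₀ = Dose / Vd = 75.70 / 201 = 0.3766 mg/L
k = ln2 / t½ = 0.693147 / 23.1 = 0.03001 h⁻¹
t / t½ = 115.5 / 23.1 = 5 half-lives
C = C₀ × (1/2)^5 = 0.3766 × 0.03125 = 0.01177 mg/L
Convert: 0.01177 mg/L × 1000 = 11.77 ng/mL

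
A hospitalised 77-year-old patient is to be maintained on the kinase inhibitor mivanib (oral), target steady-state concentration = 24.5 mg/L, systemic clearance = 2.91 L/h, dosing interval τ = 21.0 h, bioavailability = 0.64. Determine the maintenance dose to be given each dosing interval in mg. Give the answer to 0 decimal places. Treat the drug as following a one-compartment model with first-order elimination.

At steady state, F × (Dose/τ) = Css × CL.
Dose = Css × CL × τ / F = 24.5 × 2.910 × 21.0 / 0.64 = 2339 mg

2339 mg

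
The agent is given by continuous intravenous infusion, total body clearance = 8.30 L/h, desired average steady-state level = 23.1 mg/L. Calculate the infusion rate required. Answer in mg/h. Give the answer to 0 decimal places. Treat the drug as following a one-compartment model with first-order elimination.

At steady state, infusion rate R₀ = Css × CL = 23.1 × 8.300 = 191.7 mg/h

192 mg/h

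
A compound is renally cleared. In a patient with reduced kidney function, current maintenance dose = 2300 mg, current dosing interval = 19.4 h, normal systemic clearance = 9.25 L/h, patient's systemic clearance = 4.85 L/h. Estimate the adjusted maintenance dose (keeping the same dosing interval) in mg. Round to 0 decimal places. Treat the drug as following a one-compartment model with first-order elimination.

To keep the same average steady-state level, dosing rate must scale with clearance.
CL ratio = 4.85 / 9.25 = 0.5243
New dose (same interval) = 2300 × 0.5243 = 1206 mg

1206 mg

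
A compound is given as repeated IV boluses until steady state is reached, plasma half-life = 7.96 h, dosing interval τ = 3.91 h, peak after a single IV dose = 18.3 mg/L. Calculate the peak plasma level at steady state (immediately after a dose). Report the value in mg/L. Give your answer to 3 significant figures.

k = ln2 / t½ = 0.693147 / 7.96 = 0.08708 h⁻¹
e^(−kτ) = e^(−0.08708 × 3.91) = 0.7114
Accumulation ratio R = 1 / (1 − e^(−kτ)) = 1 / (1 − 0.7114) = 3.465
Steady-state peak = C₀ × R = 18.3 × 3.465 = 63.41 mg/L

63.4 mg/L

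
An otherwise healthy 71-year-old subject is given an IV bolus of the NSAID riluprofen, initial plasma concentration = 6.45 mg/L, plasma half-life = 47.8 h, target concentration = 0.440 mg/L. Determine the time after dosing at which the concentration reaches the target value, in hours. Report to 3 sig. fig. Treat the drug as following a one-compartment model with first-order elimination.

k = ln2 / t½ = 0.693147 / 47.8 = 0.01450 h⁻¹
t = ln(C₀ / C) / k = ln(6.450 / 0.440) / 0.01450
  = ln(14.66) / 0.01450 = 2.685 / 0.01450 = 185.2 h

185 h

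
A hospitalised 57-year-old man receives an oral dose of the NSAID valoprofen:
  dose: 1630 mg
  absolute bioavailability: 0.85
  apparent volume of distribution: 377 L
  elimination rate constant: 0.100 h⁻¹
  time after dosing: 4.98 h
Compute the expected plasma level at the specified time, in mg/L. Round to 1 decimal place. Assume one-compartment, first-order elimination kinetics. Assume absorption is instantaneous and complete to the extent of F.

2.2 mg/L

Amount reaching circulation = F × Dose = 0.85 × 1630 = 1386 mg
C₀ = F·Dose / Vd = 1386 / 377 = 3.676 mg/L
C = C₀ · e^(−k·t) = 3.676 × e^(−0.1000 × 4.98)
  = 3.676 × 0.6077 = 2.234 mg/L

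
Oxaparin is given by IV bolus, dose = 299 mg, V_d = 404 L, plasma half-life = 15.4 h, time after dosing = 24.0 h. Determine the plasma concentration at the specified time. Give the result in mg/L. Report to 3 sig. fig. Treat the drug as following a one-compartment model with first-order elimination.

C₀ = Dose / Vd = 299.0 / 404 = 0.7401 mg/L
k = ln2 / t½ = 0.693147 / 15.4 = 0.04501 h⁻¹
C = C₀ · e^(−k·t) = 0.7401 × e^(−0.04501 × 24.0)
  = 0.7401 × 0.3395 = 0.2513 mg/L

0.251 mg/L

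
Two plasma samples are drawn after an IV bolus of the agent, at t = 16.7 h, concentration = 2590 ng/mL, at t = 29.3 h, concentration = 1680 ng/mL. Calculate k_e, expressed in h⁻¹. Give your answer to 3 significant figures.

0.0344 h⁻¹

k = ln(C₁/C₂) / (t₂ − t₁) = ln(2590/1680) / (29.3 − 16.7)
  = 0.4329 / 12.60 = 0.03436 h⁻¹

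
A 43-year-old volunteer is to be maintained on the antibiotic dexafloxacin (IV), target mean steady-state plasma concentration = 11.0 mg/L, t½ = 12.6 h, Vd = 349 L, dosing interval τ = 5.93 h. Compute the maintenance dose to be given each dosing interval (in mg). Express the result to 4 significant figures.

1252 mg

k = ln2 / t½ = 0.693147 / 12.6 = 0.05501 h⁻¹
CL = k × Vd = 0.05501 × 349 = 19.20 L/h
At steady state, Dose/τ = Css × CL.
Dose = Css × CL × τ = 11.0 × 19.20 × 5.93 = 1252 mg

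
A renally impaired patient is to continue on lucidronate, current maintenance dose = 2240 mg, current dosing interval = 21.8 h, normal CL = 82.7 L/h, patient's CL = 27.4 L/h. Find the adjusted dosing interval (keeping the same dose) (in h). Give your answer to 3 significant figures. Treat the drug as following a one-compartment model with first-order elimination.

65.8 h

To keep the same average steady-state level, dosing rate must scale with clearance.
CL ratio = 27.4 / 82.7 = 0.3313
New interval (same dose) = 21.8 / 0.3313 = 65.80 h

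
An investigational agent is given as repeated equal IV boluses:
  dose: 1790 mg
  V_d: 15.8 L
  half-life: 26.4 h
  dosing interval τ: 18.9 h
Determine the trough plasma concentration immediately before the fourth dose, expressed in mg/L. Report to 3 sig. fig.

C₀ per dose = Dose / Vd = 1790 / 15.8 = 113.3 mg/L
k = ln2 / t½ = 0.693147 / 26.4 = 0.02626 h⁻¹
Fraction remaining after one interval: r = e^(−kτ) = e^(−0.02626 × 18.9) = 0.6088
Before dose 4, 3 doses have been given (aged 1τ, 2τ, 3τ).
C_trough = C₀ × (r + r² + … + r^3) = C₀ × r(1−r^3)/(1−r)
        = 113.3 × 0.6088 × (1 − 0.2256) / (1 − 0.6088) = 136.5 mg/L

137 mg/L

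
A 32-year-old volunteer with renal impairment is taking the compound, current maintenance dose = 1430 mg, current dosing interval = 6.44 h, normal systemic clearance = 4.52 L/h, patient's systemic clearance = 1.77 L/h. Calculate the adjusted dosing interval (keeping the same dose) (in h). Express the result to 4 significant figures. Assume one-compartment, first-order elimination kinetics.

To keep the same average steady-state level, dosing rate must scale with clearance.
CL ratio = 1.77 / 4.52 = 0.3916
New interval (same dose) = 6.44 / 0.3916 = 16.45 h

16.45 h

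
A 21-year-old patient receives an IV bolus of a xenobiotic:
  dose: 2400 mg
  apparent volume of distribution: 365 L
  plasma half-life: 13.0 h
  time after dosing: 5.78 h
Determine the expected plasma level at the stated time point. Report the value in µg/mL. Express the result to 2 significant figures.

C₀ = Dose / Vd = 2400 / 365 = 6.575 mg/L
k = ln2 / t½ = 0.693147 / 13.0 = 0.05332 h⁻¹
C = C₀ · e^(−k·t) = 6.575 × e^(−0.05332 × 5.78)
  = 6.575 × 0.7348 = 4.831 mg/L
(4.831 mg/L = 4.831 µg/mL)

4.8 µg/mL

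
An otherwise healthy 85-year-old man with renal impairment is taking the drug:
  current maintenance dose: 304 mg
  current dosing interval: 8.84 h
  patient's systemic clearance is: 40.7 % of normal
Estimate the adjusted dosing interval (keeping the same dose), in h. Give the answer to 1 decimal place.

21.7 h

To keep the same average steady-state level, dosing rate must scale with clearance.
CL ratio = 40.7 / 100 = 0.4070
New interval (same dose) = 8.84 / 0.4070 = 21.72 h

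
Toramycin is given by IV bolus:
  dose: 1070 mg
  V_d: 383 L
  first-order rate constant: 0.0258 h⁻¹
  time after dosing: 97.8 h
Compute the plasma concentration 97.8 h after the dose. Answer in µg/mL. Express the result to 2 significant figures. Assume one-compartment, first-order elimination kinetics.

C₀ = Dose / Vd = 1070 / 383 = 2.794 mg/L
C = C₀ · e^(−k·t) = 2.794 × e^(−0.02580 × 97.8)
  = 2.794 × 0.08020 = 0.2241 mg/L
(0.2241 mg/L = 0.2241 µg/mL)

0.22 µg/mL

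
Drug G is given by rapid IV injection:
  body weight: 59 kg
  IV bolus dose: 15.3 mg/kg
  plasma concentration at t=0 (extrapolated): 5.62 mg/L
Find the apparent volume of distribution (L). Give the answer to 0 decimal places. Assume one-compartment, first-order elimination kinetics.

Dose = 15.3 × 59 = 902.7 mg
Vd = Dose / C₀ = 902.7 / 5.62 = 160.6 L

161 L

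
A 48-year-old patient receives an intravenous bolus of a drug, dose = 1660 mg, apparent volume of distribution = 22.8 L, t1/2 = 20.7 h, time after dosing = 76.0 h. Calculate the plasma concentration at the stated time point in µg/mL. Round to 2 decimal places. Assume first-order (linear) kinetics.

5.71 µg/mL

C₀ = Dose / Vd = 1660 / 22.8 = 72.81 mg/L
k = ln2 / t½ = 0.693147 / 20.7 = 0.03349 h⁻¹
C = C₀ · e^(−k·t) = 72.81 × e^(−0.03349 × 76.0)
  = 72.81 × 0.07845 = 5.712 mg/L
(5.712 mg/L = 5.712 µg/mL)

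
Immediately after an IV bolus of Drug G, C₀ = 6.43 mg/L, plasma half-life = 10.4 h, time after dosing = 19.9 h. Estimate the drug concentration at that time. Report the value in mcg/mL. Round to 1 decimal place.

1.7 mcg/mL

k = ln2 / t½ = 0.693147 / 10.4 = 0.06665 h⁻¹
C = C₀ · e^(−k·t) = 6.430 × e^(−0.06665 × 19.9)
  = 6.430 × 0.2654 = 1.707 mg/L
(1.707 mg/L = 1.707 mcg/mL)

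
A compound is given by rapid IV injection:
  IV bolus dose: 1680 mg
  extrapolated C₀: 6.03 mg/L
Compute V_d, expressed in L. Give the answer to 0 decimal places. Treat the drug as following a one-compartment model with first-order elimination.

279 L

Vd = Dose / C₀ = 1680 / 6.03 = 278.6 L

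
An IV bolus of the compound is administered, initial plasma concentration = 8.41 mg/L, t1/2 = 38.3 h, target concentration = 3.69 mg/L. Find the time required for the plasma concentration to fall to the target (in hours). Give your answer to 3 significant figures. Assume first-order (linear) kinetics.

k = ln2 / t½ = 0.693147 / 38.3 = 0.01810 h⁻¹
t = ln(C₀ / C) / k = ln(8.410 / 3.69) / 0.01810
  = ln(2.279) / 0.01810 = 0.8237 / 0.01810 = 45.51 h

45.5 h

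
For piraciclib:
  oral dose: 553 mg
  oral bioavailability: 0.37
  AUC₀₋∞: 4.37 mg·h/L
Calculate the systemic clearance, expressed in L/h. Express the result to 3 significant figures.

46.8 L/h

CL = F·Dose / AUC = 0.37 × 553 / 4.37 = 46.82 L/h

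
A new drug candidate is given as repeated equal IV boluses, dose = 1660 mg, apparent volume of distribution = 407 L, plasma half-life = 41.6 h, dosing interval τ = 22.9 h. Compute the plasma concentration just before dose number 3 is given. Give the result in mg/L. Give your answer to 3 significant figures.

4.69 mg/L

C₀ per dose = Dose / Vd = 1660 / 407 = 4.079 mg/L
k = ln2 / t½ = 0.693147 / 41.6 = 0.01666 h⁻¹
Fraction remaining after one interval: r = e^(−kτ) = e^(−0.01666 × 22.9) = 0.6828
Before dose 3, 2 doses have been given (aged 1τ, 2τ).
C_trough = C₀ × (r + r²) = 4.079 × (0.6828 + 0.4662) = 4.687 mg/L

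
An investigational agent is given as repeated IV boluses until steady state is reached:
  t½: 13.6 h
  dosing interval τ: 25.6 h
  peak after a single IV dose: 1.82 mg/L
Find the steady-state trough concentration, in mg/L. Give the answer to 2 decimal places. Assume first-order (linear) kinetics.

k = ln2 / t½ = 0.693147 / 13.6 = 0.05097 h⁻¹
e^(−kτ) = e^(−0.05097 × 25.6) = 0.2712
Accumulation ratio R = 1 / (1 − e^(−kτ)) = 1 / (1 − 0.2712) = 1.372
Steady-state trough = C₀ × R × e^(−kτ) = 1.82 × 1.372 × 0.2712 = 0.6772 mg/L

0.68 mg/L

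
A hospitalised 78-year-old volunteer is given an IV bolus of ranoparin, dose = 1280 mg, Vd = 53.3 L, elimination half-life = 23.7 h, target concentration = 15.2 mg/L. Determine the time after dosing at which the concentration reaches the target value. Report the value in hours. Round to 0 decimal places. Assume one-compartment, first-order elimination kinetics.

C₀ = Dose / Vd = 1280 / 53.3 = 24.02 mg/L
k = ln2 / t½ = 0.693147 / 23.7 = 0.02925 h⁻¹
t = ln(C₀ / C) / k = ln(24.02 / 15.2) / 0.02925
  = ln(1.580) / 0.02925 = 0.4574 / 0.02925 = 15.64 h

16 h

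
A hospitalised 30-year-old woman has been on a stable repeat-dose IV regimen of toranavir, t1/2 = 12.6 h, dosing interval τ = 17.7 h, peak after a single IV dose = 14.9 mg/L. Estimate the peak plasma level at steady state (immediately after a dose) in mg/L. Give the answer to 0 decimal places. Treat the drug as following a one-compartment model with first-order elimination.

24 mg/L

k = ln2 / t½ = 0.693147 / 12.6 = 0.05501 h⁻¹
e^(−kτ) = e^(−0.05501 × 17.7) = 0.3777
Accumulation ratio R = 1 / (1 − e^(−kτ)) = 1 / (1 − 0.3777) = 1.607
Steady-state peak = C₀ × R = 14.9 × 1.607 = 23.94 mg/L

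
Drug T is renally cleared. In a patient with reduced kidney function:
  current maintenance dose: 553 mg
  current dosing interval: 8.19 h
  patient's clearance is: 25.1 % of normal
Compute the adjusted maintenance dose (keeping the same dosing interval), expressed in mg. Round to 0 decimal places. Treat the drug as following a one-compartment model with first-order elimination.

To keep the same average steady-state level, dosing rate must scale with clearance.
CL ratio = 25.1 / 100 = 0.2510
New dose (same interval) = 553 × 0.2510 = 138.8 mg

139 mg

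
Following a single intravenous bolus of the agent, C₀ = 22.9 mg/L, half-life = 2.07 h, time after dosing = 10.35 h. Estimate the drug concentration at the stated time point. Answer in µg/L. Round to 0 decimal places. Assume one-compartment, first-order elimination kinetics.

k = ln2 / t½ = 0.693147 / 2.07 = 0.3349 h⁻¹
t / t½ = 10.35 / 2.07 = 5 half-lives
C = C₀ × (1/2)^5 = 22.90 × 0.03125 = 0.7156 mg/L
Convert: 0.7156 mg/L × 1000 = 715.6 µg/L

716 µg/L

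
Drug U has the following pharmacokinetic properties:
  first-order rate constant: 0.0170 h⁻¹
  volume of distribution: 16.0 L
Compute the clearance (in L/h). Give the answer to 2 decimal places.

CL = k × Vd = 0.0170 × 16.0 = 0.2720 L/h

0.27 L/h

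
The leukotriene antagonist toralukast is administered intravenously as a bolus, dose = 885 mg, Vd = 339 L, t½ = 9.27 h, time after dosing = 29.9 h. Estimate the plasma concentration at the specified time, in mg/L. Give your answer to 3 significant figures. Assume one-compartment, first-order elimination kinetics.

0.279 mg/L

C₀ = Dose / Vd = 885.0 / 339 = 2.611 mg/L
k = ln2 / t½ = 0.693147 / 9.27 = 0.07477 h⁻¹
C = C₀ · e^(−k·t) = 2.611 × e^(−0.07477 × 29.9)
  = 2.611 × 0.1069 = 0.2791 mg/L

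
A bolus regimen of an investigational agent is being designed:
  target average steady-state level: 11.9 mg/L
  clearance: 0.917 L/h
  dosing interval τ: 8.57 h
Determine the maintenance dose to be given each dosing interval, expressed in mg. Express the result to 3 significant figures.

At steady state, Dose/τ = Css × CL.
Dose = Css × CL × τ = 11.9 × 0.9170 × 8.57 = 93.52 mg

93.5 mg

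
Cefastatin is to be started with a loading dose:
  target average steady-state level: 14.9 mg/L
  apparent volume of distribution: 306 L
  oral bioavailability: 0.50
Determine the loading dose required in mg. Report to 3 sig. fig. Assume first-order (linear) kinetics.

9120 mg

LD = Css × Vd / F = 14.9 × 306 / 0.50 = 9119 mg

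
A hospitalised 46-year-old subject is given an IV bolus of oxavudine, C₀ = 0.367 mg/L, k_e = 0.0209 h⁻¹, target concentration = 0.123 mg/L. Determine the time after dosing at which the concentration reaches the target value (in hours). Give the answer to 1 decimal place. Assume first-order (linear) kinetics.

t = ln(C₀ / C) / k = ln(0.3670 / 0.123) / 0.02090
  = ln(2.984) / 0.02090 = 1.093 / 0.02090 = 52.30 h

52.3 h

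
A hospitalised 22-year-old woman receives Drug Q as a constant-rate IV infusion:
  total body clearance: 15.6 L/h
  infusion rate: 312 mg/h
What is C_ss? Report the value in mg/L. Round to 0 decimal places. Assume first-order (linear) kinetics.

At steady state Css = R₀ / CL = 312 / 15.60 = 20.00 mg/L

20 mg/L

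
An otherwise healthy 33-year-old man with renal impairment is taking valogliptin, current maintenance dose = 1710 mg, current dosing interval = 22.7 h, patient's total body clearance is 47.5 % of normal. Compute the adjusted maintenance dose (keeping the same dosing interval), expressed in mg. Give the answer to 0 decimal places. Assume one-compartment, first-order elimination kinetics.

To keep the same average steady-state level, dosing rate must scale with clearance.
CL ratio = 47.5 / 100 = 0.4750
New dose (same interval) = 1710 × 0.4750 = 812.3 mg

812 mg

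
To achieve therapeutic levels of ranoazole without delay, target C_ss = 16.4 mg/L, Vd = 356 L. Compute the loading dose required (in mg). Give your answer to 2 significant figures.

5800 mg

LD = Css × Vd = 16.4 × 356 = 5838 mg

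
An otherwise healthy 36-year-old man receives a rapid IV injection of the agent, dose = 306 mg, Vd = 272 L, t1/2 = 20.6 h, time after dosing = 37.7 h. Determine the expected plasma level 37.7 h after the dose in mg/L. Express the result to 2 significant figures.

C₀ = Dose / Vd = 306.0 / 272 = 1.125 mg/L
k = ln2 / t½ = 0.693147 / 20.6 = 0.03365 h⁻¹
C = C₀ · e^(−k·t) = 1.125 × e^(−0.03365 × 37.7)
  = 1.125 × 0.2812 = 0.3164 mg/L

0.32 mg/L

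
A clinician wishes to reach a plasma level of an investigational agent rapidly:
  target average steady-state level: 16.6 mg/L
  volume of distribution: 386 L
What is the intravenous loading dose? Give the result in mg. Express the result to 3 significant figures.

LD = Css × Vd = 16.6 × 386 = 6408 mg

6410 mg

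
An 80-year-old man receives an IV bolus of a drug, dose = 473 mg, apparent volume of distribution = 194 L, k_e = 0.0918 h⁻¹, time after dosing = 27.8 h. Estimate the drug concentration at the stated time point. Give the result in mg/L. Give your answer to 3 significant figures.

0.190 mg/L

C₀ = Dose / Vd = 473.0 / 194 = 2.438 mg/L
C = C₀ · e^(−k·t) = 2.438 × e^(−0.09180 × 27.8)
  = 2.438 × 0.07792 = 0.1900 mg/L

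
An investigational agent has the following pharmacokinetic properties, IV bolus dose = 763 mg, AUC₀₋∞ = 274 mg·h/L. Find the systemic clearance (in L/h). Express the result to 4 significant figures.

2.785 L/h

CL = Dose / AUC = 763 / 274 = 2.785 L/h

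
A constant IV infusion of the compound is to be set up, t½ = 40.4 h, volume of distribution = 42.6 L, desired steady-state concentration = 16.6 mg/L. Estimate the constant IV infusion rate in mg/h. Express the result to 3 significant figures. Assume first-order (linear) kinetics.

12.1 mg/h

k = ln2 / t½ = 0.693147 / 40.4 = 0.01716 h⁻¹
CL = k × Vd = 0.01716 × 42.6 = 0.7310 L/h
At steady state, infusion rate R₀ = Css × CL = 16.6 × 0.7310 = 12.13 mg/h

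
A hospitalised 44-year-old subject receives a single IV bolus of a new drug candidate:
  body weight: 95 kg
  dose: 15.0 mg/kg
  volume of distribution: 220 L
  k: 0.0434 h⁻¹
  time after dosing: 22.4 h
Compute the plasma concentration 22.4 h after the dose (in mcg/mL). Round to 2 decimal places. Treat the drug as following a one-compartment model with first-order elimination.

Total dose = 15.0 × 95 = 1425 mg
C₀ = Dose / Vd = 1425 / 220 = 6.477 mg/L
C = C₀ · e^(−k·t) = 6.477 × e^(−0.04340 × 22.4)
  = 6.477 × 0.3783 = 2.450 mg/L
(2.450 mg/L = 2.450 mcg/mL)

2.45 mcg/mL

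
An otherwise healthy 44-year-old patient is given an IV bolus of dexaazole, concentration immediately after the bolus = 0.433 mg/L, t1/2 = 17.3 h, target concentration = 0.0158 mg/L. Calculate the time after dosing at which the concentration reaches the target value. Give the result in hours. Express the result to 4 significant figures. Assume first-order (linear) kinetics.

82.63 h

k = ln2 / t½ = 0.693147 / 17.3 = 0.04007 h⁻¹
t = ln(C₀ / C) / k = ln(0.4330 / 0.0158) / 0.04007
  = ln(27.41) / 0.04007 = 3.311 / 0.04007 = 82.63 h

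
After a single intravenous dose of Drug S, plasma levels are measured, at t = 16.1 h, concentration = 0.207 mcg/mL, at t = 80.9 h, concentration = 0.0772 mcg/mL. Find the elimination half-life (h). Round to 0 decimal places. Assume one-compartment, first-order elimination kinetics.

46 h

k = ln(C₁/C₂) / (t₂ − t₁) = ln(0.207/0.0772) / (80.9 − 16.1)
  = 0.9863 / 64.80 = 0.01522 h⁻¹
t½ = ln2 / k = 0.693147 / 0.01522 = 45.54 h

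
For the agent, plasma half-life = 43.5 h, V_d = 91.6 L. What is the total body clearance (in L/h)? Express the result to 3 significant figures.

1.46 L/h

k = ln2 / t½ = 0.693147 / 43.5 = 0.01593 h⁻¹
CL = k × Vd = 0.01593 × 91.6 = 1.459 L/h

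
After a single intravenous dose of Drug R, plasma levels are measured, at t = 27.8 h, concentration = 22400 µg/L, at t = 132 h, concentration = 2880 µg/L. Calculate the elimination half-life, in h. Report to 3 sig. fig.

k = ln(C₁/C₂) / (t₂ − t₁) = ln(22400/2880) / (132 − 27.8)
  = 2.051 / 104.2 = 0.01968 h⁻¹
t½ = ln2 / k = 0.693147 / 0.01968 = 35.22 h

35.2 h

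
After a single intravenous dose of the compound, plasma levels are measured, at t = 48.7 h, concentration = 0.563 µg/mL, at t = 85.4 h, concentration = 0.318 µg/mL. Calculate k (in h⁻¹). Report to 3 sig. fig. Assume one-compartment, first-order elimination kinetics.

k = ln(C₁/C₂) / (t₂ − t₁) = ln(0.563/0.318) / (85.4 − 48.7)
  = 0.5712 / 36.70 = 0.01556 h⁻¹

0.0156 h⁻¹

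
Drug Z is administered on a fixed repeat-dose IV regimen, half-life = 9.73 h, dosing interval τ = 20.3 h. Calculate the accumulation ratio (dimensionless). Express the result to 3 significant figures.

k = ln2 / t½ = 0.693147 / 9.73 = 0.07124 h⁻¹
e^(−kτ) = e^(−0.07124 × 20.3) = 0.2355
Accumulation ratio R = 1 / (1 − e^(−kτ)) = 1 / (1 − 0.2355) = 1.308

1.31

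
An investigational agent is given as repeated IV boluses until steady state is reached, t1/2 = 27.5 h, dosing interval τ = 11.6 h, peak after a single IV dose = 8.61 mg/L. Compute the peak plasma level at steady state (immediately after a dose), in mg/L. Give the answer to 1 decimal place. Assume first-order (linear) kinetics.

34.0 mg/L

k = ln2 / t½ = 0.693147 / 27.5 = 0.02521 h⁻¹
e^(−kτ) = e^(−0.02521 × 11.6) = 0.7464
Accumulation ratio R = 1 / (1 − e^(−kτ)) = 1 / (1 − 0.7464) = 3.943
Steady-state peak = C₀ × R = 8.61 × 3.943 = 33.95 mg/L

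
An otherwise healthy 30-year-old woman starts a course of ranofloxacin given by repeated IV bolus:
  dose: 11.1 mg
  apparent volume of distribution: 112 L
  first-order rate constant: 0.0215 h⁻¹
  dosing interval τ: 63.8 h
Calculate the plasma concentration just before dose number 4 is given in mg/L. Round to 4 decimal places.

0.0331 mg/L

C₀ per dose = Dose / Vd = 11.1 / 112 = 0.09911 mg/L
Fraction remaining after one interval: r = e^(−kτ) = e^(−0.02150 × 63.8) = 0.2537
Before dose 4, 3 doses have been given (aged 1τ, 2τ, 3τ).
C_trough = C₀ × (r + r² + … + r^3) = C₀ × r(1−r^3)/(1−r)
        = 0.09911 × 0.2537 × (1 − 0.01633) / (1 − 0.2537) = 0.03314 mg/L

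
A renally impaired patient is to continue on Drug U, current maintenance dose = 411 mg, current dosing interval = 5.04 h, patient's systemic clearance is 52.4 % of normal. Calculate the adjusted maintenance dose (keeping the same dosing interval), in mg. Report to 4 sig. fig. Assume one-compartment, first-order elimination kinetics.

To keep the same average steady-state level, dosing rate must scale with clearance.
CL ratio = 52.4 / 100 = 0.5240
New dose (same interval) = 411 × 0.5240 = 215.4 mg

215.4 mg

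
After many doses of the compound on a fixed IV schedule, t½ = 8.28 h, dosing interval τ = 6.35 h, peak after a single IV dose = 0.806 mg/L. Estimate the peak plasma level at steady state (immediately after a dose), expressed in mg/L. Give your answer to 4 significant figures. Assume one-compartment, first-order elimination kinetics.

1.955 mg/L

k = ln2 / t½ = 0.693147 / 8.28 = 0.08371 h⁻¹
e^(−kτ) = e^(−0.08371 × 6.35) = 0.5877
Accumulation ratio R = 1 / (1 − e^(−kτ)) = 1 / (1 − 0.5877) = 2.425
Steady-state peak = C₀ × R = 0.806 × 2.425 = 1.955 mg/L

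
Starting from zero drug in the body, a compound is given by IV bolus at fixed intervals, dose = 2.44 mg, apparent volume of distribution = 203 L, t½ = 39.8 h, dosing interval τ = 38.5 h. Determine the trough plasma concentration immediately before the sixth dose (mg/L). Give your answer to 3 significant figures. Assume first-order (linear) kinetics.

0.0121 mg/L

C₀ per dose = Dose / Vd = 2.44 / 203 = 0.01202 mg/L
k = ln2 / t½ = 0.693147 / 39.8 = 0.01742 h⁻¹
Fraction remaining after one interval: r = e^(−kτ) = e^(−0.01742 × 38.5) = 0.5114
Before dose 6, 5 doses have been given (aged 1τ, 2τ, 3τ, 4τ, 5τ).
C_trough = C₀ × (r + r² + … + r^5) = C₀ × r(1−r^5)/(1−r)
        = 0.01202 × 0.5114 × (1 − 0.03498) / (1 − 0.5114) = 0.01214 mg/L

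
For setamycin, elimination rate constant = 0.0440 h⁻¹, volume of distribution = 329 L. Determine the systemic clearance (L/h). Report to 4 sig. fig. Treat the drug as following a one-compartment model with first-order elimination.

14.48 L/h

CL = k × Vd = 0.0440 × 329 = 14.48 L/h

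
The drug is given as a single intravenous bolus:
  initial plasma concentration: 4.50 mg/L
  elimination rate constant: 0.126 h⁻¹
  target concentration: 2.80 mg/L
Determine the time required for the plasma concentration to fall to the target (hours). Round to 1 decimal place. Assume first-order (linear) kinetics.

t = ln(C₀ / C) / k = ln(4.500 / 2.80) / 0.1260
  = ln(1.607) / 0.1260 = 0.4744 / 0.1260 = 3.765 h

3.8 h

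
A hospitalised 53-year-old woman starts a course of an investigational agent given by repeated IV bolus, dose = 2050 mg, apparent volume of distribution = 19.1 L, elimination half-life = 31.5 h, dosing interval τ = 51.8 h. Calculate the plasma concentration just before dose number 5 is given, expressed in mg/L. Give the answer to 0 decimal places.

C₀ per dose = Dose / Vd = 2050 / 19.1 = 107.3 mg/L
k = ln2 / t½ = 0.693147 / 31.5 = 0.02200 h⁻¹
Fraction remaining after one interval: r = e^(−kτ) = e^(−0.02200 × 51.8) = 0.3199
Before dose 5, 4 doses have been given (aged 1τ, 2τ, 3τ, 4τ).
C_trough = C₀ × (r + r² + … + r^4) = C₀ × r(1−r^4)/(1−r)
        = 107.3 × 0.3199 × (1 − 0.01047) / (1 − 0.3199) = 49.94 mg/L

50 mg/L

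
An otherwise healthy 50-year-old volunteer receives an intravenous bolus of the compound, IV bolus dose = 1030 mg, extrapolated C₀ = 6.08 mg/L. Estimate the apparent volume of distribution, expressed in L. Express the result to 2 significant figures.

Vd = Dose / C₀ = 1030 / 6.08 = 169.4 L

170 L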